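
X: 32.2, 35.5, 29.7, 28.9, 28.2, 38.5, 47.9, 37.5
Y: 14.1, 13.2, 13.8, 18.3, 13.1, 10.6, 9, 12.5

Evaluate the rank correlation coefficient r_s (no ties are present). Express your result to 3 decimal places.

-0.738

Rank X: 4, 5, 3, 2, 1, 7, 8, 6
Rank Y: 7, 5, 6, 8, 4, 2, 1, 3
d = rank(X) − rank(Y): -3, 0, -3, -6, -3, 5, 7, 3; Σd² = 146
ρ = 1 − 6Σd² / [n(n²−1)] = 1 − 6×146 / (8×63) = 1 − 876/504 ≈ -0.738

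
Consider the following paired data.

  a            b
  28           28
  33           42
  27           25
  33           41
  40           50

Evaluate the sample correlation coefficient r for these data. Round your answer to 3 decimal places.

n = 5, Σa = 161, Σb = 186, Σa² = 5291, Σb² = 7354, Σab = 6198
nΣab − ΣaΣb = 30990 − 29946 = 1044
nΣa² − (Σa)² = 26455 − 25921 = 534; nΣb² − (Σb)² = 36770 − 34596 = 2174
r = 1044 / √(534 × 2174) = 1044 / 1077.4581 ≈ 0.969

0.969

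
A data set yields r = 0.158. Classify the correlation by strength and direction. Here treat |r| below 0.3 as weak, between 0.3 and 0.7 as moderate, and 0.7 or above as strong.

r = 0.158 > 0 so the relationship is positive.
|r| = 0.158, which falls in the weak range.

weak positive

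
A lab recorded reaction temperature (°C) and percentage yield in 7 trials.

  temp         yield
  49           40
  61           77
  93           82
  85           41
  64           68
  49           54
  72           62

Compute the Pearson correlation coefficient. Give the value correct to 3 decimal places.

n = 7, Σx = 473, Σy = 424, Σx² = 33677, Σy² = 27318, Σxy = 29230
nΣxy − ΣxΣy = 204610 − 200552 = 4058
nΣx² − (Σx)² = 235739 − 223729 = 12010; nΣy² − (Σy)² = 191226 − 179776 = 11450
r = 4058 / √(12010 × 11450) = 4058 / 11726.6577 ≈ 0.346

0.346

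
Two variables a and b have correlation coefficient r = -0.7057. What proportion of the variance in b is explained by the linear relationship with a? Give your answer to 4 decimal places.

r² = (-0.7057)² = 0.4980

0.4980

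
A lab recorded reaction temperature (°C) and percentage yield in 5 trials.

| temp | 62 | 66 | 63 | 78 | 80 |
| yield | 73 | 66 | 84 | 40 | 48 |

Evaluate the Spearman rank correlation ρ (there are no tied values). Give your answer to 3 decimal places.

Rank temp: 1, 3, 2, 4, 5
Rank yield: 4, 3, 5, 1, 2
d = rank(temp) − rank(yield): -3, 0, -3, 3, 3; Σd² = 36
ρ = 1 − 6Σd² / [n(n²−1)] = 1 − 6×36 / (5×24) = 1 − 216/120 ≈ -0.800

-0.800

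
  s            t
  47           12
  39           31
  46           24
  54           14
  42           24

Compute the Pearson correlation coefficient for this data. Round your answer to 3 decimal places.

n = 5, Σs = 228, Σt = 105, Σs² = 10526, Σt² = 2453, Σst = 4641
nΣst − ΣsΣt = 23205 − 23940 = -735
nΣs² − (Σs)² = 52630 − 51984 = 646; nΣt² − (Σt)² = 12265 − 11025 = 1240
r = -735 / √(646 × 1240) = -735 / 895.0084 ≈ -0.821

-0.821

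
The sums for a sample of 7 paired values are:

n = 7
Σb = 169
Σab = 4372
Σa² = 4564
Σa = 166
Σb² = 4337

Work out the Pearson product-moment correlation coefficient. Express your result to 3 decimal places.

0.907

r = (nΣab − ΣaΣb) / √[(nΣa² − (Σa)²)(nΣb² − (Σb)²)]
Numerator: 7×4372 − 166×169 = 2550
Denominator: √[(31948 − 27556)(30359 − 28561)] = √[4392 × 1798] = 2810.1274
r = 2550 / 2810.1274 ≈ 0.907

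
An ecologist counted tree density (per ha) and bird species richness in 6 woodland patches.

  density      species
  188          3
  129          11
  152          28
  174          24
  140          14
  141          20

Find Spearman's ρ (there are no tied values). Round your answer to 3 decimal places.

0.086

Rank density: 6, 1, 4, 5, 2, 3
Rank species: 1, 2, 6, 5, 3, 4
d = rank(density) − rank(species): 5, -1, -2, 0, -1, -1; Σd² = 32
ρ = 1 − 6Σd² / [n(n²−1)] = 1 − 6×32 / (6×35) = 1 − 192/210 ≈ 0.086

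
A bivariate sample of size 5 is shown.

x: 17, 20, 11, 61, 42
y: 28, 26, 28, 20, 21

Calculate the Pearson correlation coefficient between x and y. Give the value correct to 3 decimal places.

n = 5, Σx = 151, Σy = 123, Σx² = 6295, Σy² = 3085, Σxy = 3406
nΣxy − ΣxΣy = 17030 − 18573 = -1543
nΣx² − (Σx)² = 31475 − 22801 = 8674; nΣy² − (Σy)² = 15425 − 15129 = 296
r = -1543 / √(8674 × 296) = -1543 / 1602.3433 ≈ -0.963

-0.963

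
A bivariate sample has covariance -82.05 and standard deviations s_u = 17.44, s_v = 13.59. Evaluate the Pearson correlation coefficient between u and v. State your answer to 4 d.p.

-0.3462

r = Cov(u,v) / (s_u · s_v) = -82.05 / (17.44 × 13.59)
  = -82.05 / 237.0096 ≈ -0.3462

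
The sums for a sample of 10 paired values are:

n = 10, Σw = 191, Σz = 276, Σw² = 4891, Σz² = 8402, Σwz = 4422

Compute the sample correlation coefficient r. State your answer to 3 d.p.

r = (nΣwz − ΣwΣz) / √[(nΣw² − (Σw)²)(nΣz² − (Σz)²)]
Numerator: 10×4422 − 191×276 = -8496
Denominator: √[(48910 − 36481)(84020 − 76176)] = √[12429 × 7844] = 9873.8582
r = -8496 / 9873.8582 ≈ -0.860

-0.860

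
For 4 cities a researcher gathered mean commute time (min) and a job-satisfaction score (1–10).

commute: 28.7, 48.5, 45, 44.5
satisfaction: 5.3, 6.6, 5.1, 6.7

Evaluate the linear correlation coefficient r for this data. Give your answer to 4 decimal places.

0.5451

n = 4, Σx = 166.7, Σy = 23.7, Σx² = 7181.19, Σy² = 142.55, Σxy = 999.86
nΣxy − ΣxΣy = 3999.44 − 3950.79 = 48.65
nΣx² − (Σx)² = 28724.76 − 27788.89 = 935.87; nΣy² − (Σy)² = 570.2 − 561.69 = 8.51
r = 48.65 / √(935.87 × 8.51) = 48.65 / 89.2427 ≈ 0.5451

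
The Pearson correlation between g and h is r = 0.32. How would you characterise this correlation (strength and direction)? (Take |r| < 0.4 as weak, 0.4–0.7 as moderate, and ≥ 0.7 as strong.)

weak positive

r = 0.32 > 0 so the relationship is positive.
|r| = 0.32, which falls in the weak range.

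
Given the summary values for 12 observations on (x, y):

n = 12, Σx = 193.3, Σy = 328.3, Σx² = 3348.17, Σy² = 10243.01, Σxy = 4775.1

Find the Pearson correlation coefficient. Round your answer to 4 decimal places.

-0.9439

r = (nΣxy − ΣxΣy) / √[(nΣx² − (Σx)²)(nΣy² − (Σy)²)]
Numerator: 12×4775.1 − 193.3×328.3 = -6159.19
Denominator: √[(40178.04 − 37364.89)(122916.12 − 107780.89)] = √[2813.15 × 15135.23] = 6525.1569
r = -6159.19 / 6525.1569 ≈ -0.9439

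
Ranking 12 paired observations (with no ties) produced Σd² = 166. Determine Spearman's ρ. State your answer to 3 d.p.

0.420

ρ = 1 − 6Σd² / [n(n²−1)] = 1 − 6×166 / (12×143)
  = 1 − 996/1716 = 1 − 0.5804 ≈ 0.420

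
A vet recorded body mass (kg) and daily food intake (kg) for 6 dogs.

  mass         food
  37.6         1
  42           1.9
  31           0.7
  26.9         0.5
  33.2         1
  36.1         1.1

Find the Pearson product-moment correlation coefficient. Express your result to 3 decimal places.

n = 6, Σx = 206.8, Σy = 6.2, Σx² = 7267.82, Σy² = 7.56, Σxy = 225.46
nΣxy − ΣxΣy = 1352.76 − 1282.16 = 70.6
nΣx² − (Σx)² = 43606.92 − 42766.24 = 840.68; nΣy² − (Σy)² = 45.36 − 38.44 = 6.92
r = 70.6 / √(840.68 × 6.92) = 70.6 / 76.2726 ≈ 0.926

0.926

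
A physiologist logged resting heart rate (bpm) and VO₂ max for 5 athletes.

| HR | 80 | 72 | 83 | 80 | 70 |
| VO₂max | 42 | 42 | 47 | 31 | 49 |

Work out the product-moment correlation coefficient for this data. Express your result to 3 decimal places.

n = 5, Σx = 385, Σy = 211, Σx² = 29773, Σy² = 9099, Σxy = 16195
nΣxy − ΣxΣy = 80975 − 81235 = -260
nΣx² − (Σx)² = 148865 − 148225 = 640; nΣy² − (Σy)² = 45495 − 44521 = 974
r = -260 / √(640 × 974) = -260 / 789.5315 ≈ -0.329

-0.329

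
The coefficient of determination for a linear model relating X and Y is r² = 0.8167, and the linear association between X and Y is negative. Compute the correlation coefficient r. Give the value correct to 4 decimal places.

-0.9037

|r| = √0.8167 = 0.9037
The association is negative, so r = −0.9037.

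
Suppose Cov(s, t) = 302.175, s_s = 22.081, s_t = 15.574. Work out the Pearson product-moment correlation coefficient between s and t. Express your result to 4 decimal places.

r = Cov(s,t) / (s_s · s_t) = 302.175 / (22.081 × 15.574)
  = 302.175 / 343.8895 ≈ 0.8787

0.8787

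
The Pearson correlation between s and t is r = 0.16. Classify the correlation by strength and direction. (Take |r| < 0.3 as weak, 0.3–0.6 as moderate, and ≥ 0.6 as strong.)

r = 0.16 > 0 so the relationship is positive.
|r| = 0.16, which falls in the weak range.

weak positive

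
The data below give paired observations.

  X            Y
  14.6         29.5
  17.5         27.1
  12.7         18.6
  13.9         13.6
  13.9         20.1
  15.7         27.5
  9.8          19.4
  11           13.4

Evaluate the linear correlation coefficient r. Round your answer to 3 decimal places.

n = 8, ΣX = 109.1, ΣY = 169.2, ΣX² = 1530.65, ΣY² = 3851.76, ΣXY = 2378.87
nΣXY − ΣXΣY = 19030.96 − 18459.72 = 571.24
nΣX² − (ΣX)² = 12245.2 − 11902.81 = 342.39; nΣY² − (ΣY)² = 30814.08 − 28628.64 = 2185.44
r = 571.24 / √(342.39 × 2185.44) = 571.24 / 865.0276 ≈ 0.660

0.660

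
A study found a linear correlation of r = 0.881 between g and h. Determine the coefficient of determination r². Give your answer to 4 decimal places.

0.7762

r² = (0.881)² = 0.7762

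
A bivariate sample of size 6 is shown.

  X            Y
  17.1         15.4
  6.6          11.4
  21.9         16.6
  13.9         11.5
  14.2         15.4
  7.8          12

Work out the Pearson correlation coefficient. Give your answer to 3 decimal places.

0.843

n = 6, ΣX = 81.5, ΣY = 82.3, ΣX² = 1271.27, ΣY² = 1156.09, ΣXY = 1174.25
nΣXY − ΣXΣY = 7045.5 − 6707.45 = 338.05
nΣX² − (ΣX)² = 7627.62 − 6642.25 = 985.37; nΣY² − (ΣY)² = 6936.54 − 6773.29 = 163.25
r = 338.05 / √(985.37 × 163.25) = 338.05 / 401.0756 ≈ 0.843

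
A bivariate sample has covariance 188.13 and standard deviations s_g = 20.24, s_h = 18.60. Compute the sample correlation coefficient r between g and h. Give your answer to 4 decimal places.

r = Cov(g,h) / (s_g · s_h) = 188.13 / (20.24 × 18.60)
  = 188.13 / 376.4640 ≈ 0.4997

0.4997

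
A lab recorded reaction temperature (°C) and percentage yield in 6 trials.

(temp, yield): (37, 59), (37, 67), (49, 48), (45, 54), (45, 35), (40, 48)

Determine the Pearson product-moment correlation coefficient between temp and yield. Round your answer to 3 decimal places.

-0.650

n = 6, Σx = 253, Σy = 311, Σx² = 10789, Σy² = 16719, Σxy = 12939
nΣxy − ΣxΣy = 77634 − 78683 = -1049
nΣx² − (Σx)² = 64734 − 64009 = 725; nΣy² − (Σy)² = 100314 − 96721 = 3593
r = -1049 / √(725 × 3593) = -1049 / 1613.9780 ≈ -0.650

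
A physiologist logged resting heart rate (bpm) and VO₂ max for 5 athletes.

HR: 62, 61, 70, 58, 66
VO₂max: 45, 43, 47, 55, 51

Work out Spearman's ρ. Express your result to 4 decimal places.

-0.1000

Rank HR: 3, 2, 5, 1, 4
Rank VO₂max: 2, 1, 3, 5, 4
d = rank(HR) − rank(VO₂max): 1, 1, 2, -4, 0; Σd² = 22
ρ = 1 − 6Σd² / [n(n²−1)] = 1 − 6×22 / (5×24) = 1 − 132/120 ≈ -0.1000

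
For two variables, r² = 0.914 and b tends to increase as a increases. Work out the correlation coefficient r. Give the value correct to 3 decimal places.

|r| = √0.914 = 0.956
The association is positive, so r = 0.956.

0.956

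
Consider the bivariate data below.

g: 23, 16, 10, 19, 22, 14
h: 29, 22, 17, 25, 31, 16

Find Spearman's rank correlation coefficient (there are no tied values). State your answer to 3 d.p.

0.886

Rank g: 6, 3, 1, 4, 5, 2
Rank h: 5, 3, 2, 4, 6, 1
d = rank(g) − rank(h): 1, 0, -1, 0, -1, 1; Σd² = 4
ρ = 1 − 6Σd² / [n(n²−1)] = 1 − 6×4 / (6×35) = 1 − 24/210 ≈ 0.886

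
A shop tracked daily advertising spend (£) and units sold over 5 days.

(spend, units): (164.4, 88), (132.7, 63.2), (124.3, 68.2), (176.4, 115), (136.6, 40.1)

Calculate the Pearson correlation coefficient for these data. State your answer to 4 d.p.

n = 5, Σx = 734.4, Σy = 374.5, Σx² = 109863.66, Σy² = 31222.49, Σxy = 57094.76
nΣxy − ΣxΣy = 285473.8 − 275032.8 = 10441
nΣx² − (Σx)² = 549318.3 − 539343.36 = 9974.94; nΣy² − (Σy)² = 156112.45 − 140250.25 = 15862.2
r = 10441 / √(9974.94 × 15862.2) = 10441 / 12578.7318 ≈ 0.8301

0.8301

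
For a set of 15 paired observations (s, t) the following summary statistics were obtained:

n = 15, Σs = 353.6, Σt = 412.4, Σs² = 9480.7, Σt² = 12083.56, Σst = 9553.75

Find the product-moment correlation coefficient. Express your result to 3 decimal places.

-0.182

r = (nΣst − ΣsΣt) / √[(nΣs² − (Σs)²)(nΣt² − (Σt)²)]
Numerator: 15×9553.75 − 353.6×412.4 = -2518.39
Denominator: √[(142210.5 − 125032.96)(181253.4 − 170073.76)] = √[17177.54 × 11179.64] = 13857.8033
r = -2518.39 / 13857.8033 ≈ -0.182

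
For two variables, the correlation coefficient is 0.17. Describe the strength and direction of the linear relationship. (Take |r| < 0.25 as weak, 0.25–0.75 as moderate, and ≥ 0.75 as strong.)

weak positive

r = 0.17 > 0 so the relationship is positive.
|r| = 0.17, which falls in the weak range.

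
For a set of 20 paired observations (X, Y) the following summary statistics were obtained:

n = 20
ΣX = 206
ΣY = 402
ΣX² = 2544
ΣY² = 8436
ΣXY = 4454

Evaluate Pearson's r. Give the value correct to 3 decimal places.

r = (nΣXY − ΣXΣY) / √[(nΣX² − (ΣX)²)(nΣY² − (ΣY)²)]
Numerator: 20×4454 − 206×402 = 6268
Denominator: √[(50880 − 42436)(168720 − 161604)] = √[8444 × 7116] = 7751.6130
r = 6268 / 7751.6130 ≈ 0.809

0.809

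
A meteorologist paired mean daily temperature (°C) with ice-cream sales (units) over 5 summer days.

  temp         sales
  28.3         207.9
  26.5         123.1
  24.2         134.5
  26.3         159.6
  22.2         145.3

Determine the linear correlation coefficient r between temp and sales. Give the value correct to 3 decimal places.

0.577

n = 5, Σx = 127.5, Σy = 770.4, Σx² = 3273.31, Σy² = 123050.52, Σxy = 19823.76
nΣxy − ΣxΣy = 99118.8 − 98226 = 892.8
nΣx² − (Σx)² = 16366.55 − 16256.25 = 110.3; nΣy² − (Σy)² = 615252.6 − 593516.16 = 21736.44
r = 892.8 / √(110.3 × 21736.44) = 892.8 / 1548.3957 ≈ 0.577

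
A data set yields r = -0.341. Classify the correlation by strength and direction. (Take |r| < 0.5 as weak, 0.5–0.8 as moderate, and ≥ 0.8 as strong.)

weak negative

r = -0.341 < 0 so the relationship is negative.
|r| = 0.341, which falls in the weak range.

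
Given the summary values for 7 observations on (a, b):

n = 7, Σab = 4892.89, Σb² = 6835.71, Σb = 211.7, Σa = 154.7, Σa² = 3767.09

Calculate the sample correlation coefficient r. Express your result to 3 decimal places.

0.552

r = (nΣab − ΣaΣb) / √[(nΣa² − (Σa)²)(nΣb² − (Σb)²)]
Numerator: 7×4892.89 − 154.7×211.7 = 1500.24
Denominator: √[(26369.63 − 23932.09)(47849.97 − 44816.89)] = √[2437.54 × 3033.08] = 2719.0538
r = 1500.24 / 2719.0538 ≈ 0.552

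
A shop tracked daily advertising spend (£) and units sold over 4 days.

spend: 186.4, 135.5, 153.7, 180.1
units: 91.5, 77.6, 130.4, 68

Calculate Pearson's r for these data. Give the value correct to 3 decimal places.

-0.197

n = 4, Σx = 655.7, Σy = 367.5, Σx² = 109164.91, Σy² = 36022.17, Σxy = 59859.68
nΣxy − ΣxΣy = 239438.72 − 240969.75 = -1531.03
nΣx² − (Σx)² = 436659.64 − 429942.49 = 6717.15; nΣy² − (Σy)² = 144088.68 − 135056.25 = 9032.43
r = -1531.03 / √(6717.15 × 9032.43) = -1531.03 / 7789.2353 ≈ -0.197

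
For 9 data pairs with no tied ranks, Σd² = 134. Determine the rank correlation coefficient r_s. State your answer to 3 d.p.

ρ = 1 − 6Σd² / [n(n²−1)] = 1 − 6×134 / (9×80)
  = 1 − 804/720 = 1 − 1.1167 ≈ -0.117

-0.117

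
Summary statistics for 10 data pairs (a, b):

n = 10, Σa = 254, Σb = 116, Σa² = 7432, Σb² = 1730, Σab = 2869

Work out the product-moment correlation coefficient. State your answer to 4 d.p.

-0.1261

r = (nΣab − ΣaΣb) / √[(nΣa² − (Σa)²)(nΣb² − (Σb)²)]
Numerator: 10×2869 − 254×116 = -774
Denominator: √[(74320 − 64516)(17300 − 13456)] = √[9804 × 3844] = 6138.9393
r = -774 / 6138.9393 ≈ -0.1261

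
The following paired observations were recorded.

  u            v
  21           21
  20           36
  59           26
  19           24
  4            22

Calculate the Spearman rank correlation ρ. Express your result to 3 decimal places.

Rank u: 4, 3, 5, 2, 1
Rank v: 1, 5, 4, 3, 2
d = rank(u) − rank(v): 3, -2, 1, -1, -1; Σd² = 16
ρ = 1 − 6Σd² / [n(n²−1)] = 1 − 6×16 / (5×24) = 1 − 96/120 ≈ 0.200

0.200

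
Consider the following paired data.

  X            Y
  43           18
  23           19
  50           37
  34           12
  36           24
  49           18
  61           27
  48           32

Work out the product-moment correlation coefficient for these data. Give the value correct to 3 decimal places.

n = 8, ΣX = 344, ΣY = 187, ΣX² = 15756, ΣY² = 4851, ΣXY = 8398
nΣXY − ΣXΣY = 67184 − 64328 = 2856
nΣX² − (ΣX)² = 126048 − 118336 = 7712; nΣY² − (ΣY)² = 38808 − 34969 = 3839
r = 2856 / √(7712 × 3839) = 2856 / 5441.1734 ≈ 0.525

0.525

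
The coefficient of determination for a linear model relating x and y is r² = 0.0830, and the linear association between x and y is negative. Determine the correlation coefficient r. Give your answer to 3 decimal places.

|r| = √0.0830 = 0.288
The association is negative, so r = −0.288.

-0.288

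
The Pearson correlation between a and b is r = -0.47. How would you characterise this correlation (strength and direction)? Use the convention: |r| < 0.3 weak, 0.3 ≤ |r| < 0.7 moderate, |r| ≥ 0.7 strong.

r = -0.47 < 0 so the relationship is negative.
|r| = 0.47, which falls in the moderate range.

moderate negative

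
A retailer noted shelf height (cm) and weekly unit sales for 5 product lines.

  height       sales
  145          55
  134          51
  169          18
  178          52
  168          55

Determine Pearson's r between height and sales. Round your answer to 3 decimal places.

n = 5, Σx = 794, Σy = 231, Σx² = 127450, Σy² = 11679, Σxy = 36347
nΣxy − ΣxΣy = 181735 − 183414 = -1679
nΣx² − (Σx)² = 637250 − 630436 = 6814; nΣy² − (Σy)² = 58395 − 53361 = 5034
r = -1679 / √(6814 × 5034) = -1679 / 5856.7633 ≈ -0.287

-0.287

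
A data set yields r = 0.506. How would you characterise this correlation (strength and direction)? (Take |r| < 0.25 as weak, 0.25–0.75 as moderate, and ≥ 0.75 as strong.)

r = 0.506 > 0 so the relationship is positive.
|r| = 0.506, which falls in the moderate range.

moderate positive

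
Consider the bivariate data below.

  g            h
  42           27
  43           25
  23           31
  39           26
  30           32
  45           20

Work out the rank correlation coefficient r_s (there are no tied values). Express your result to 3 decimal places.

Rank g: 4, 5, 1, 3, 2, 6
Rank h: 4, 2, 5, 3, 6, 1
d = rank(g) − rank(h): 0, 3, -4, 0, -4, 5; Σd² = 66
ρ = 1 − 6Σd² / [n(n²−1)] = 1 − 6×66 / (6×35) = 1 − 396/210 ≈ -0.886

-0.886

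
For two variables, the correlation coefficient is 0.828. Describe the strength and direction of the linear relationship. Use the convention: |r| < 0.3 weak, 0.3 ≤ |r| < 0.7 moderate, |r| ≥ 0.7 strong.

strong positive

r = 0.828 > 0 so the relationship is positive.
|r| = 0.828, which falls in the strong range.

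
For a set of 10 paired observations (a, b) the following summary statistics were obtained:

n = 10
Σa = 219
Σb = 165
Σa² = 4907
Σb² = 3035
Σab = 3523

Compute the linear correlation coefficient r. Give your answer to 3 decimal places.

-0.486

r = (nΣab − ΣaΣb) / √[(nΣa² − (Σa)²)(nΣb² − (Σb)²)]
Numerator: 10×3523 − 219×165 = -905
Denominator: √[(49070 − 47961)(30350 − 27225)] = √[1109 × 3125] = 1861.6189
r = -905 / 1861.6189 ≈ -0.486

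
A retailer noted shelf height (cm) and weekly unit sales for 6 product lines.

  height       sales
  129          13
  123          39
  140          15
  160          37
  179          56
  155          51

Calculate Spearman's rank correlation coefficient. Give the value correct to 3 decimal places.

0.543

Rank height: 2, 1, 3, 5, 6, 4
Rank sales: 1, 4, 2, 3, 6, 5
d = rank(height) − rank(sales): 1, -3, 1, 2, 0, -1; Σd² = 16
ρ = 1 − 6Σd² / [n(n²−1)] = 1 − 6×16 / (6×35) = 1 − 96/210 ≈ 0.543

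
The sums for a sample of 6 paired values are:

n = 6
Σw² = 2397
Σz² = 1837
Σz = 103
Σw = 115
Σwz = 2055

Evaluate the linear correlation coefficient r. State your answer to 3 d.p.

r = (nΣwz − ΣwΣz) / √[(nΣw² − (Σw)²)(nΣz² − (Σz)²)]
Numerator: 6×2055 − 115×103 = 485
Denominator: √[(14382 − 13225)(11022 − 10609)] = √[1157 × 413] = 691.2604
r = 485 / 691.2604 ≈ 0.702

0.702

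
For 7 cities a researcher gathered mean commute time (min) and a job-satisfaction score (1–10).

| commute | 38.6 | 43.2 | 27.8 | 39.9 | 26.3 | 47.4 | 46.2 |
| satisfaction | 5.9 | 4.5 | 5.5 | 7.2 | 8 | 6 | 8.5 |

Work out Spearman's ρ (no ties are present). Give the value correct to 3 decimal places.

Rank commute: 3, 5, 2, 4, 1, 7, 6
Rank satisfaction: 3, 1, 2, 5, 6, 4, 7
d = rank(commute) − rank(satisfaction): 0, 4, 0, -1, -5, 3, -1; Σd² = 52
ρ = 1 − 6Σd² / [n(n²−1)] = 1 − 6×52 / (7×48) = 1 − 312/336 ≈ 0.071

0.071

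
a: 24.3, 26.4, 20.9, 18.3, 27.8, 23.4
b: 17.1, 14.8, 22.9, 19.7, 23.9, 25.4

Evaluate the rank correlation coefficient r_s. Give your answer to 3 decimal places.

-0.086

Rank a: 4, 5, 2, 1, 6, 3
Rank b: 2, 1, 4, 3, 5, 6
d = rank(a) − rank(b): 2, 4, -2, -2, 1, -3; Σd² = 38
ρ = 1 − 6Σd² / [n(n²−1)] = 1 − 6×38 / (6×35) = 1 − 228/210 ≈ -0.086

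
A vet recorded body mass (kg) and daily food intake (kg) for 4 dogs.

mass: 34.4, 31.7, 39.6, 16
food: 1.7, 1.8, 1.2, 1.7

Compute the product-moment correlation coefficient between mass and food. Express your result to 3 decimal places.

n = 4, Σx = 121.7, Σy = 6.4, Σx² = 4012.41, Σy² = 10.46, Σxy = 190.26
nΣxy − ΣxΣy = 761.04 − 778.88 = -17.84
nΣx² − (Σx)² = 16049.64 − 14810.89 = 1238.75; nΣy² − (Σy)² = 41.84 − 40.96 = 0.88
r = -17.84 / √(1238.75 × 0.88) = -17.84 / 33.0167 ≈ -0.540

-0.540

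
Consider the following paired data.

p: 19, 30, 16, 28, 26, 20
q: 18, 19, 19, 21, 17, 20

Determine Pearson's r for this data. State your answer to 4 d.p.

n = 6, Σp = 139, Σq = 114, Σp² = 3377, Σq² = 2176, Σpq = 2646
nΣpq − ΣpΣq = 15876 − 15846 = 30
nΣp² − (Σp)² = 20262 − 19321 = 941; nΣq² − (Σq)² = 13056 − 12996 = 60
r = 30 / √(941 × 60) = 30 / 237.6131 ≈ 0.1263

0.1263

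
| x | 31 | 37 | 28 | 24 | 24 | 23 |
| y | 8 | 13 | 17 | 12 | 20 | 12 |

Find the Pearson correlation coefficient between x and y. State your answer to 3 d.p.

n = 6, Σx = 167, Σy = 82, Σx² = 4795, Σy² = 1210, Σxy = 2249
nΣxy − ΣxΣy = 13494 − 13694 = -200
nΣx² − (Σx)² = 28770 − 27889 = 881; nΣy² − (Σy)² = 7260 − 6724 = 536
r = -200 / √(881 × 536) = -200 / 687.1797 ≈ -0.291

-0.291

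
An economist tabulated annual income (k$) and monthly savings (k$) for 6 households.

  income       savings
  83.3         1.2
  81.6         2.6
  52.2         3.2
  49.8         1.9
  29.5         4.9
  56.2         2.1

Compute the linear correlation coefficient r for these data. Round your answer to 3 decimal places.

-0.739

n = 6, Σx = 352.6, Σy = 15.9, Σx² = 22831.02, Σy² = 50.47, Σxy = 836.35
nΣxy − ΣxΣy = 5018.1 − 5606.34 = -588.24
nΣx² − (Σx)² = 136986.12 − 124326.76 = 12659.36; nΣy² − (Σy)² = 302.82 − 252.81 = 50.01
r = -588.24 / √(12659.36 × 50.01) = -588.24 / 795.6724 ≈ -0.739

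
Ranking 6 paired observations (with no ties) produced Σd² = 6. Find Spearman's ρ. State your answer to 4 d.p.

0.8286

ρ = 1 − 6Σd² / [n(n²−1)] = 1 − 6×6 / (6×35)
  = 1 − 36/210 = 1 − 0.17143 ≈ 0.8286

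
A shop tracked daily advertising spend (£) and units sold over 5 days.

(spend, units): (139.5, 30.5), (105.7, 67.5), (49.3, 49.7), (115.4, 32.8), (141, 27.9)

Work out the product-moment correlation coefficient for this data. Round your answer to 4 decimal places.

-0.5608

n = 5, Σx = 550.9, Σy = 208.4, Σx² = 66261.39, Σy² = 9810.84, Σxy = 21558.73
nΣxy − ΣxΣy = 107793.65 − 114807.56 = -7013.91
nΣx² − (Σx)² = 331306.95 − 303490.81 = 27816.14; nΣy² − (Σy)² = 49054.2 − 43430.56 = 5623.64
r = -7013.91 / √(27816.14 × 5623.64) = -7013.91 / 12507.1163 ≈ -0.5608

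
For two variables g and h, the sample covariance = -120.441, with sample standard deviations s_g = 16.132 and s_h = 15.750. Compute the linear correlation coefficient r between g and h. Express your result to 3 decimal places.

r = Cov(g,h) / (s_g · s_h) = -120.441 / (16.132 × 15.750)
  = -120.441 / 254.0790 ≈ -0.474

-0.474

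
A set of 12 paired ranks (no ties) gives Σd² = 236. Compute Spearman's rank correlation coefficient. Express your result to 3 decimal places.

ρ = 1 − 6Σd² / [n(n²−1)] = 1 − 6×236 / (12×143)
  = 1 − 1416/1716 = 1 − 0.8252 ≈ 0.175

0.175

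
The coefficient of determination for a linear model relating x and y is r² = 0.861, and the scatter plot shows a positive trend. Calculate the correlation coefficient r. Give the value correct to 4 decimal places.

|r| = √0.861 = 0.9279
The association is positive, so r = 0.9279.

0.9279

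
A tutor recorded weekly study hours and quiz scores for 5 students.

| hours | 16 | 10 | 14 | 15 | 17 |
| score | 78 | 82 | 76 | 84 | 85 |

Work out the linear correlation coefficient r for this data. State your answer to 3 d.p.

0.119

n = 5, Σx = 72, Σy = 405, Σx² = 1066, Σy² = 32865, Σxy = 5837
nΣxy − ΣxΣy = 29185 − 29160 = 25
nΣx² − (Σx)² = 5330 − 5184 = 146; nΣy² − (Σy)² = 164325 − 164025 = 300
r = 25 / √(146 × 300) = 25 / 209.2845 ≈ 0.119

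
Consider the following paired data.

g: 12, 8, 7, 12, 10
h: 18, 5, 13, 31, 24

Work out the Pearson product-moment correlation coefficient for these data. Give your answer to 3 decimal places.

n = 5, Σg = 49, Σh = 91, Σg² = 501, Σh² = 2055, Σgh = 959
nΣgh − ΣgΣh = 4795 − 4459 = 336
nΣg² − (Σg)² = 2505 − 2401 = 104; nΣh² − (Σh)² = 10275 − 8281 = 1994
r = 336 / √(104 × 1994) = 336 / 455.3856 ≈ 0.738

0.738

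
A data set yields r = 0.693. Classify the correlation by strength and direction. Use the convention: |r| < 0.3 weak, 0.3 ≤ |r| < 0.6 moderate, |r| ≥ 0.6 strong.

r = 0.693 > 0 so the relationship is positive.
|r| = 0.693, which falls in the strong range.

strong positive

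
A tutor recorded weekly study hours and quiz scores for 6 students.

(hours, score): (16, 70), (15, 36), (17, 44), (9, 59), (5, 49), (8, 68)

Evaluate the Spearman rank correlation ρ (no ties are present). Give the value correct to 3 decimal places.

Rank hours: 5, 4, 6, 3, 1, 2
Rank score: 6, 1, 2, 4, 3, 5
d = rank(hours) − rank(score): -1, 3, 4, -1, -2, -3; Σd² = 40
ρ = 1 − 6Σd² / [n(n²−1)] = 1 − 6×40 / (6×35) = 1 − 240/210 ≈ -0.143

-0.143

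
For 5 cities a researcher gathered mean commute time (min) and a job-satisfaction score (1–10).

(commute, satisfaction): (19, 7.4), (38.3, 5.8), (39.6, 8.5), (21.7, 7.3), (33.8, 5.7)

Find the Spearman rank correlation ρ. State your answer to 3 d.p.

Rank commute: 1, 4, 5, 2, 3
Rank satisfaction: 4, 2, 5, 3, 1
d = rank(commute) − rank(satisfaction): -3, 2, 0, -1, 2; Σd² = 18
ρ = 1 − 6Σd² / [n(n²−1)] = 1 − 6×18 / (5×24) = 1 − 108/120 ≈ 0.100

0.100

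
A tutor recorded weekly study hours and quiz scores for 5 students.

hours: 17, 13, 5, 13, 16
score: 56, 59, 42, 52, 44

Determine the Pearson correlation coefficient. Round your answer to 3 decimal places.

n = 5, Σx = 64, Σy = 253, Σx² = 908, Σy² = 13021, Σxy = 3309
nΣxy − ΣxΣy = 16545 − 16192 = 353
nΣx² − (Σx)² = 4540 − 4096 = 444; nΣy² − (Σy)² = 65105 − 64009 = 1096
r = 353 / √(444 × 1096) = 353 / 697.5844 ≈ 0.506

0.506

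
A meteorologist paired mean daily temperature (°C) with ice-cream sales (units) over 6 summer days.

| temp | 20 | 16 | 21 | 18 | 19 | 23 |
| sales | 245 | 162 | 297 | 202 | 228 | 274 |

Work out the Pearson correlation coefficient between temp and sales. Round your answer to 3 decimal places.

n = 6, Σx = 117, Σy = 1408, Σx² = 2311, Σy² = 342342, Σxy = 27999
nΣxy − ΣxΣy = 167994 − 164736 = 3258
nΣx² − (Σx)² = 13866 − 13689 = 177; nΣy² − (Σy)² = 2054052 − 1982464 = 71588
r = 3258 / √(177 × 71588) = 3258 / 3559.6455 ≈ 0.915

0.915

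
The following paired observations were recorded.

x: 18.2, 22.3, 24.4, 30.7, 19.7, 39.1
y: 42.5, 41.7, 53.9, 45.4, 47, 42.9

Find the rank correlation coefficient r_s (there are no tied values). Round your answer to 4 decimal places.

0.2000

Rank x: 1, 3, 4, 5, 2, 6
Rank y: 2, 1, 6, 4, 5, 3
d = rank(x) − rank(y): -1, 2, -2, 1, -3, 3; Σd² = 28
ρ = 1 − 6Σd² / [n(n²−1)] = 1 − 6×28 / (6×35) = 1 − 168/210 ≈ 0.2000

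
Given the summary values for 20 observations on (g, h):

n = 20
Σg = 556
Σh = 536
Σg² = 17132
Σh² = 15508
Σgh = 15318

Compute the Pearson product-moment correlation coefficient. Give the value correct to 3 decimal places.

r = (nΣgh − ΣgΣh) / √[(nΣg² − (Σg)²)(nΣh² − (Σh)²)]
Numerator: 20×15318 − 556×536 = 8344
Denominator: √[(342640 − 309136)(310160 − 287296)] = √[33504 × 22864] = 27677.3455
r = 8344 / 27677.3455 ≈ 0.301

0.301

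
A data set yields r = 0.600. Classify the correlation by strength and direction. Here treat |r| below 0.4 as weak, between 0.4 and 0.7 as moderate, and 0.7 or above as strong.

r = 0.600 > 0 so the relationship is positive.
|r| = 0.600, which falls in the moderate range.

moderate positive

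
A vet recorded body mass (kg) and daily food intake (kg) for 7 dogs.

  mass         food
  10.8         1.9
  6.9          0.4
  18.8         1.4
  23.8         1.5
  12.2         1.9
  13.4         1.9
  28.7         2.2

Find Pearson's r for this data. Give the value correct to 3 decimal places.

n = 7, Σx = 114.6, Σy = 11.2, Σx² = 2236.22, Σy² = 20.04, Σxy = 197.08
nΣxy − ΣxΣy = 1379.56 − 1283.52 = 96.04
nΣx² − (Σx)² = 15653.54 − 13133.16 = 2520.38; nΣy² − (Σy)² = 140.28 − 125.44 = 14.84
r = 96.04 / √(2520.38 × 14.84) = 96.04 / 193.3971 ≈ 0.497

0.497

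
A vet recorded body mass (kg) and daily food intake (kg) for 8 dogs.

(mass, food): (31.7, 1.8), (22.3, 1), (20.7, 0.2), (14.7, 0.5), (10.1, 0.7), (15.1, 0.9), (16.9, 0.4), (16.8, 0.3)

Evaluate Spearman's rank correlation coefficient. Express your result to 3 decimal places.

0.262

Rank mass: 8, 7, 6, 2, 1, 3, 5, 4
Rank food: 8, 7, 1, 4, 5, 6, 3, 2
d = rank(mass) − rank(food): 0, 0, 5, -2, -4, -3, 2, 2; Σd² = 62
ρ = 1 − 6Σd² / [n(n²−1)] = 1 − 6×62 / (8×63) = 1 − 372/504 ≈ 0.262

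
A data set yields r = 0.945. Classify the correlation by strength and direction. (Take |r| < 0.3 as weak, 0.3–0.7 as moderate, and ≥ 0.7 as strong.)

r = 0.945 > 0 so the relationship is positive.
|r| = 0.945, which falls in the strong range.

strong positive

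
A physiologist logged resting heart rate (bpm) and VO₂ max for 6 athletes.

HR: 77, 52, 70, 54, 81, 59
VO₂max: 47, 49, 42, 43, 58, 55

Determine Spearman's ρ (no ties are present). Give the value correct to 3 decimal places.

Rank HR: 5, 1, 4, 2, 6, 3
Rank VO₂max: 3, 4, 1, 2, 6, 5
d = rank(HR) − rank(VO₂max): 2, -3, 3, 0, 0, -2; Σd² = 26
ρ = 1 − 6Σd² / [n(n²−1)] = 1 − 6×26 / (6×35) = 1 − 156/210 ≈ 0.257

0.257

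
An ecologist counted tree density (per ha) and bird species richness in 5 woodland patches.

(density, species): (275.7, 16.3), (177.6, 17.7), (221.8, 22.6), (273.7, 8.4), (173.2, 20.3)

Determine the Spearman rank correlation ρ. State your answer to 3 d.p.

Rank density: 5, 2, 3, 4, 1
Rank species: 2, 3, 5, 1, 4
d = rank(density) − rank(species): 3, -1, -2, 3, -3; Σd² = 32
ρ = 1 − 6Σd² / [n(n²−1)] = 1 − 6×32 / (5×24) = 1 − 192/120 ≈ -0.600

-0.600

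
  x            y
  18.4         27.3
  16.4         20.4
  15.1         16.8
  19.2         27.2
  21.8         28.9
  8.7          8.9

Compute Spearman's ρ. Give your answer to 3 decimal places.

Rank x: 4, 3, 2, 5, 6, 1
Rank y: 5, 3, 2, 4, 6, 1
d = rank(x) − rank(y): -1, 0, 0, 1, 0, 0; Σd² = 2
ρ = 1 − 6Σd² / [n(n²−1)] = 1 − 6×2 / (6×35) = 1 − 12/210 ≈ 0.943

0.943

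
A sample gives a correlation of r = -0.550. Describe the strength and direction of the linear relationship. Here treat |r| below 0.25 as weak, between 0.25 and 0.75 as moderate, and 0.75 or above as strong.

r = -0.550 < 0 so the relationship is negative.
|r| = 0.550, which falls in the moderate range.

moderate negative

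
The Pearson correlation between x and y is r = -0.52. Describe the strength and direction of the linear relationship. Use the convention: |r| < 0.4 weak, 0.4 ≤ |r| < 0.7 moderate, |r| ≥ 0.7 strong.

moderate negative

r = -0.52 < 0 so the relationship is negative.
|r| = 0.52, which falls in the moderate range.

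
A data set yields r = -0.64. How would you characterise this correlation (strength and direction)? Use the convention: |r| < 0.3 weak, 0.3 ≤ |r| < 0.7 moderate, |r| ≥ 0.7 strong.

r = -0.64 < 0 so the relationship is negative.
|r| = 0.64, which falls in the moderate range.

moderate negative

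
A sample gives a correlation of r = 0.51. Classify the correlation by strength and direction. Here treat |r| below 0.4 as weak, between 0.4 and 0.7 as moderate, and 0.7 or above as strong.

r = 0.51 > 0 so the relationship is positive.
|r| = 0.51, which falls in the moderate range.

moderate positive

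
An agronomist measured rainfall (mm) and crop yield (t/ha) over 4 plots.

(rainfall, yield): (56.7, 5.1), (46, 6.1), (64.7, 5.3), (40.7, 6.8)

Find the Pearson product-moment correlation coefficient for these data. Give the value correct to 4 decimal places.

-0.9030

n = 4, Σx = 208.1, Σy = 23.3, Σx² = 11173.47, Σy² = 137.55, Σxy = 1189.44
nΣxy − ΣxΣy = 4757.76 − 4848.73 = -90.97
nΣx² − (Σx)² = 44693.88 − 43305.61 = 1388.27; nΣy² − (Σy)² = 550.2 − 542.89 = 7.31
r = -90.97 / √(1388.27 × 7.31) = -90.97 / 100.7385 ≈ -0.9030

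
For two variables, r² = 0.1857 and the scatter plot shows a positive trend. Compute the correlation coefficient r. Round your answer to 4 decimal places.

|r| = √0.1857 = 0.4309
The association is positive, so r = 0.4309.

0.4309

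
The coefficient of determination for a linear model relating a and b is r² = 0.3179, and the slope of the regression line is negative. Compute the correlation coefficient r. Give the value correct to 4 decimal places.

-0.5638

|r| = √0.3179 = 0.5638
The association is negative, so r = −0.5638.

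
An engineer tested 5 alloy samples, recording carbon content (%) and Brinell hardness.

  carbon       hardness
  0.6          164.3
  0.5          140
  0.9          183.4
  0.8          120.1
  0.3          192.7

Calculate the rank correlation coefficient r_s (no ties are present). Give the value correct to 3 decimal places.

Rank carbon: 3, 2, 5, 4, 1
Rank hardness: 3, 2, 4, 1, 5
d = rank(carbon) − rank(hardness): 0, 0, 1, 3, -4; Σd² = 26
ρ = 1 − 6Σd² / [n(n²−1)] = 1 − 6×26 / (5×24) = 1 − 156/120 ≈ -0.300

-0.300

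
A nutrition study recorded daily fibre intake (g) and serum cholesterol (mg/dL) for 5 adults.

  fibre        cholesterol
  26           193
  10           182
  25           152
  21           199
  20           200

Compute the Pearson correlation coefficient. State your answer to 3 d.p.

-0.145

n = 5, Σx = 102, Σy = 926, Σx² = 2242, Σy² = 173078, Σxy = 18817
nΣxy − ΣxΣy = 94085 − 94452 = -367
nΣx² − (Σx)² = 11210 − 10404 = 806; nΣy² − (Σy)² = 865390 − 857476 = 7914
r = -367 / √(806 × 7914) = -367 / 2525.6057 ≈ -0.145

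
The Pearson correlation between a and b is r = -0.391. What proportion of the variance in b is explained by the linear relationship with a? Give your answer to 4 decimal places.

0.1529

r² = (-0.391)² = 0.1529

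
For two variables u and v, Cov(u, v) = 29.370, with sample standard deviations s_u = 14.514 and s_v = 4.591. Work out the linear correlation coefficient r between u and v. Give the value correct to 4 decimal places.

r = Cov(u,v) / (s_u · s_v) = 29.370 / (14.514 × 4.591)
  = 29.370 / 66.6338 ≈ 0.4408

0.4408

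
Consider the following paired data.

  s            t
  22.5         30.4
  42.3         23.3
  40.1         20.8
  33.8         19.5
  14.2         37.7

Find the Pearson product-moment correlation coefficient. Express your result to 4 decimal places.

n = 5, Σs = 152.9, Σt = 131.7, Σs² = 5247.63, Σt² = 3701.23, Σst = 3698.11
nΣst − ΣsΣt = 18490.55 − 20136.93 = -1646.38
nΣs² − (Σs)² = 26238.15 − 23378.41 = 2859.74; nΣt² − (Σt)² = 18506.15 − 17344.89 = 1161.26
r = -1646.38 / √(2859.74 × 1161.26) = -1646.38 / 1822.3341 ≈ -0.9034

-0.9034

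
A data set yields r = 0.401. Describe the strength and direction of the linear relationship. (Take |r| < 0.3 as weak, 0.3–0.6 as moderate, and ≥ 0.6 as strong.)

moderate positive

r = 0.401 > 0 so the relationship is positive.
|r| = 0.401, which falls in the moderate range.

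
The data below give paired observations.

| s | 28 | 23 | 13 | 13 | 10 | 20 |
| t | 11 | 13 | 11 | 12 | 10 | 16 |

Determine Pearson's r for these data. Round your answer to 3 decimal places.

0.325

n = 6, Σs = 107, Σt = 73, Σs² = 2151, Σt² = 911, Σst = 1326
nΣst − ΣsΣt = 7956 − 7811 = 145
nΣs² − (Σs)² = 12906 − 11449 = 1457; nΣt² − (Σt)² = 5466 − 5329 = 137
r = 145 / √(1457 × 137) = 145 / 446.7762 ≈ 0.325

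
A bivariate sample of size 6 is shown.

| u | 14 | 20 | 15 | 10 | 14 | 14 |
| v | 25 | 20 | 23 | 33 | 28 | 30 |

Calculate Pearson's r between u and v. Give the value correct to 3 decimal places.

-0.896

n = 6, Σu = 87, Σv = 159, Σu² = 1313, Σv² = 4327, Σuv = 2237
nΣuv − ΣuΣv = 13422 − 13833 = -411
nΣu² − (Σu)² = 7878 − 7569 = 309; nΣv² − (Σv)² = 25962 − 25281 = 681
r = -411 / √(309 × 681) = -411 / 458.7254 ≈ -0.896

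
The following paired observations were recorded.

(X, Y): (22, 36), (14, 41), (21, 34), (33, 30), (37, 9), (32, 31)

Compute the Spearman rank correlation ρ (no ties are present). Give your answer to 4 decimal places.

-0.9429

Rank X: 3, 1, 2, 5, 6, 4
Rank Y: 5, 6, 4, 2, 1, 3
d = rank(X) − rank(Y): -2, -5, -2, 3, 5, 1; Σd² = 68
ρ = 1 − 6Σd² / [n(n²−1)] = 1 − 6×68 / (6×35) = 1 − 408/210 ≈ -0.9429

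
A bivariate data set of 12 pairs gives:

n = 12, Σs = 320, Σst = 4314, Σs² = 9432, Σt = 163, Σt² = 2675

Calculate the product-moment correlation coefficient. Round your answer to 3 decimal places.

r = (nΣst − ΣsΣt) / √[(nΣs² − (Σs)²)(nΣt² − (Σt)²)]
Numerator: 12×4314 − 320×163 = -392
Denominator: √[(113184 − 102400)(32100 − 26569)] = √[10784 × 5531] = 7723.1020
r = -392 / 7723.1020 ≈ -0.051

-0.051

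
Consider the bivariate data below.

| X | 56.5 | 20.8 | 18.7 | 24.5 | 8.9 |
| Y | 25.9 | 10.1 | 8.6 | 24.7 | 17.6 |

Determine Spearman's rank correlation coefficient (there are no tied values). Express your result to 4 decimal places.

0.7000

Rank X: 5, 3, 2, 4, 1
Rank Y: 5, 2, 1, 4, 3
d = rank(X) − rank(Y): 0, 1, 1, 0, -2; Σd² = 6
ρ = 1 − 6Σd² / [n(n²−1)] = 1 − 6×6 / (5×24) = 1 − 36/120 ≈ 0.7000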